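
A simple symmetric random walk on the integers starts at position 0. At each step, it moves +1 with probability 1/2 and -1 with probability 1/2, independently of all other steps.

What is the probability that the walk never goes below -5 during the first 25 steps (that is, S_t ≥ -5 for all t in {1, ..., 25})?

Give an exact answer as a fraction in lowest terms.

Answer: 3231615/4194304

Derivation:
Let f(t,s) = #length-t paths at position s with S_1..S_t all ≥ -5.
f(t,s) = f(t-1,s-1) + f(t-1,s+1) for s ≥ -5; f(t,s) = 0 for s < -5.
t=0: f(0,0)=1
t=1: f(1,-1)=1 f(1,1)=1
t=2: f(2,-2)=1 f(2,0)=2 f(2,2)=1
t=3: f(3,-3)=1 f(3,-1)=3 f(3,1)=3 f(3,3)=1
t=4: f(4,-4)=1 f(4,-2)=4 f(4,0)=6 f(4,2)=4 f(4,4)=1
t=5: f(5,-5)=1 f(5,-3)=5 f(5,-1)=10 f(5,1)=10 f(5,3)=5 f(5,5)=1
t=6: f(6,-4)=6 f(6,-2)=15 f(6,0)=20 f(6,2)=15 f(6,4)=6 f(6,6)=1
t=7: f(7,-5)=6 f(7,-3)=21 f(7,-1)=35 f(7,1)=35 f(7,3)=21 f(7,5)=7 f(7,7)=1
t=8: f(8,-4)=27 f(8,-2)=56 f(8,0)=70 f(8,2)=56 f(8,4)=28 f(8,6)=8 f(8,8)=1
t=9: f(9,-5)=27 f(9,-3)=83 f(9,-1)=126 f(9,1)=126 f(9,3)=84 f(9,5)=36 f(9,7)=9 f(9,9)=1
t=10: f(10,-4)=110 f(10,-2)=209 f(10,0)=252 f(10,2)=210 f(10,4)=120 f(10,6)=45 f(10,8)=10 f(10,10)=1
t=11: f(11,-5)=110 f(11,-3)=319 f(11,-1)=461 f(11,1)=462 f(11,3)=330 f(11,5)=165 f(11,7)=55 f(11,9)=11 f(11,11)=1
t=12: f(12,-4)=429 f(12,-2)=780 f(12,0)=923 f(12,2)=792 f(12,4)=495 f(12,6)=220 f(12,8)=66 f(12,10)=12 f(12,12)=1
t=13: f(13,-5)=429 f(13,-3)=1209 f(13,-1)=1703 f(13,1)=1715 f(13,3)=1287 f(13,5)=715 f(13,7)=286 f(13,9)=78 f(13,11)=13 f(13,13)=1
t=14: f(14,-4)=1638 f(14,-2)=2912 f(14,0)=3418 f(14,2)=3002 f(14,4)=2002 f(14,6)=1001 f(14,8)=364 f(14,10)=91 f(14,12)=14 f(14,14)=1
t=15: f(15,-5)=1638 f(15,-3)=4550 f(15,-1)=6330 f(15,1)=6420 f(15,3)=5004 f(15,5)=3003 f(15,7)=1365 f(15,9)=455 f(15,11)=105 f(15,13)=15 f(15,15)=1
t=16: f(16,-4)=6188 f(16,-2)=10880 f(16,0)=12750 f(16,2)=11424 f(16,4)=8007 f(16,6)=4368 f(16,8)=1820 f(16,10)=560 f(16,12)=120 f(16,14)=16 f(16,16)=1
t=17: f(17,-5)=6188 f(17,-3)=17068 f(17,-1)=23630 f(17,1)=24174 f(17,3)=19431 f(17,5)=12375 f(17,7)=6188 f(17,9)=2380 f(17,11)=680 f(17,13)=136 f(17,15)=17 f(17,17)=1
t=18: f(18,-4)=23256 f(18,-2)=40698 f(18,0)=47804 f(18,2)=43605 f(18,4)=31806 f(18,6)=18563 f(18,8)=8568 f(18,10)=3060 f(18,12)=816 f(18,14)=153 f(18,16)=18 f(18,18)=1
t=19: f(19,-5)=23256 f(19,-3)=63954 f(19,-1)=88502 f(19,1)=91409 f(19,3)=75411 f(19,5)=50369 f(19,7)=27131 f(19,9)=11628 f(19,11)=3876 f(19,13)=969 f(19,15)=171 f(19,17)=19 f(19,19)=1
t=20: f(20,-4)=87210 f(20,-2)=152456 f(20,0)=179911 f(20,2)=166820 f(20,4)=125780 f(20,6)=77500 f(20,8)=38759 f(20,10)=15504 f(20,12)=4845 f(20,14)=1140 f(20,16)=190 f(20,18)=20 f(20,20)=1
t=21: f(21,-5)=87210 f(21,-3)=239666 f(21,-1)=332367 f(21,1)=346731 f(21,3)=292600 f(21,5)=203280 f(21,7)=116259 f(21,9)=54263 f(21,11)=20349 f(21,13)=5985 f(21,15)=1330 f(21,17)=210 f(21,19)=21 f(21,21)=1
t=22: f(22,-4)=326876 f(22,-2)=572033 f(22,0)=679098 f(22,2)=639331 f(22,4)=495880 f(22,6)=319539 f(22,8)=170522 f(22,10)=74612 f(22,12)=26334 f(22,14)=7315 f(22,16)=1540 f(22,18)=231 f(22,20)=22 f(22,22)=1
t=23: f(23,-5)=326876 f(23,-3)=898909 f(23,-1)=1251131 f(23,1)=1318429 f(23,3)=1135211 f(23,5)=815419 f(23,7)=490061 f(23,9)=245134 f(23,11)=100946 f(23,13)=33649 f(23,15)=8855 f(23,17)=1771 f(23,19)=253 f(23,21)=23 f(23,23)=1
t=24: f(24,-4)=1225785 f(24,-2)=2150040 f(24,0)=2569560 f(24,2)=2453640 f(24,4)=1950630 f(24,6)=1305480 f(24,8)=735195 f(24,10)=346080 f(24,12)=134595 f(24,14)=42504 f(24,16)=10626 f(24,18)=2024 f(24,20)=276 f(24,22)=24 f(24,24)=1
t=25: f(25,-5)=1225785 f(25,-3)=3375825 f(25,-1)=4719600 f(25,1)=5023200 f(25,3)=4404270 f(25,5)=3256110 f(25,7)=2040675 f(25,9)=1081275 f(25,11)=480675 f(25,13)=177099 f(25,15)=53130 f(25,17)=12650 f(25,19)=2300 f(25,21)=300 f(25,23)=25 f(25,25)=1
Σ_s f(25,s) = 25852920
P = 25852920/33554432 = 3231615/4194304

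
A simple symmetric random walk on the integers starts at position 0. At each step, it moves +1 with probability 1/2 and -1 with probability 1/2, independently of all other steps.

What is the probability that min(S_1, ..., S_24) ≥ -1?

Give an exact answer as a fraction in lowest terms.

Let f(t,s) = #length-t paths at position s with S_1..S_t all ≥ -1.
f(t,s) = f(t-1,s-1) + f(t-1,s+1) for s ≥ -1; f(t,s) = 0 for s < -1.
t=0: f(0,0)=1
t=1: f(1,-1)=1 f(1,1)=1
t=2: f(2,0)=2 f(2,2)=1
t=3: f(3,-1)=2 f(3,1)=3 f(3,3)=1
t=4: f(4,0)=5 f(4,2)=4 f(4,4)=1
t=5: f(5,-1)=5 f(5,1)=9 f(5,3)=5 f(5,5)=1
t=6: f(6,0)=14 f(6,2)=14 f(6,4)=6 f(6,6)=1
t=7: f(7,-1)=14 f(7,1)=28 f(7,3)=20 f(7,5)=7 f(7,7)=1
t=8: f(8,0)=42 f(8,2)=48 f(8,4)=27 f(8,6)=8 f(8,8)=1
t=9: f(9,-1)=42 f(9,1)=90 f(9,3)=75 f(9,5)=35 f(9,7)=9 f(9,9)=1
t=10: f(10,0)=132 f(10,2)=165 f(10,4)=110 f(10,6)=44 f(10,8)=10 f(10,10)=1
t=11: f(11,-1)=132 f(11,1)=297 f(11,3)=275 f(11,5)=154 f(11,7)=54 f(11,9)=11 f(11,11)=1
t=12: f(12,0)=429 f(12,2)=572 f(12,4)=429 f(12,6)=208 f(12,8)=65 f(12,10)=12 f(12,12)=1
t=13: f(13,-1)=429 f(13,1)=1001 f(13,3)=1001 f(13,5)=637 f(13,7)=273 f(13,9)=77 f(13,11)=13 f(13,13)=1
t=14: f(14,0)=1430 f(14,2)=2002 f(14,4)=1638 f(14,6)=910 f(14,8)=350 f(14,10)=90 f(14,12)=14 f(14,14)=1
t=15: f(15,-1)=1430 f(15,1)=3432 f(15,3)=3640 f(15,5)=2548 f(15,7)=1260 f(15,9)=440 f(15,11)=104 f(15,13)=15 f(15,15)=1
t=16: f(16,0)=4862 f(16,2)=7072 f(16,4)=6188 f(16,6)=3808 f(16,8)=1700 f(16,10)=544 f(16,12)=119 f(16,14)=16 f(16,16)=1
t=17: f(17,-1)=4862 f(17,1)=11934 f(17,3)=13260 f(17,5)=9996 f(17,7)=5508 f(17,9)=2244 f(17,11)=663 f(17,13)=135 f(17,15)=17 f(17,17)=1
t=18: f(18,0)=16796 f(18,2)=25194 f(18,4)=23256 f(18,6)=15504 f(18,8)=7752 f(18,10)=2907 f(18,12)=798 f(18,14)=152 f(18,16)=18 f(18,18)=1
t=19: f(19,-1)=16796 f(19,1)=41990 f(19,3)=48450 f(19,5)=38760 f(19,7)=23256 f(19,9)=10659 f(19,11)=3705 f(19,13)=950 f(19,15)=170 f(19,17)=19 f(19,19)=1
t=20: f(20,0)=58786 f(20,2)=90440 f(20,4)=87210 f(20,6)=62016 f(20,8)=33915 f(20,10)=14364 f(20,12)=4655 f(20,14)=1120 f(20,16)=189 f(20,18)=20 f(20,20)=1
t=21: f(21,-1)=58786 f(21,1)=149226 f(21,3)=177650 f(21,5)=149226 f(21,7)=95931 f(21,9)=48279 f(21,11)=19019 f(21,13)=5775 f(21,15)=1309 f(21,17)=209 f(21,19)=21 f(21,21)=1
t=22: f(22,0)=208012 f(22,2)=326876 f(22,4)=326876 f(22,6)=245157 f(22,8)=144210 f(22,10)=67298 f(22,12)=24794 f(22,14)=7084 f(22,16)=1518 f(22,18)=230 f(22,20)=22 f(22,22)=1
t=23: f(23,-1)=208012 f(23,1)=534888 f(23,3)=653752 f(23,5)=572033 f(23,7)=389367 f(23,9)=211508 f(23,11)=92092 f(23,13)=31878 f(23,15)=8602 f(23,17)=1748 f(23,19)=252 f(23,21)=23 f(23,23)=1
t=24: f(24,0)=742900 f(24,2)=1188640 f(24,4)=1225785 f(24,6)=961400 f(24,8)=600875 f(24,10)=303600 f(24,12)=123970 f(24,14)=40480 f(24,16)=10350 f(24,18)=2000 f(24,20)=275 f(24,22)=24 f(24,24)=1
Σ_s f(24,s) = 5200300
P = 5200300/16777216 = 1300075/4194304

Answer: 1300075/4194304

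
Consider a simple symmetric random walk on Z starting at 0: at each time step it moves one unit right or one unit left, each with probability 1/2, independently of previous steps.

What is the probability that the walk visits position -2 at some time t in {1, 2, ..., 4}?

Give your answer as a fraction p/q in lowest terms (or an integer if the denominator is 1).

Count via complement. Let g(t,s) = #length-t paths at position s with S_1..S_t all ≠ -2.
g(t,s) = g(t-1,s-1) + g(t-1,s+1) for s ≠ -2; g(t,-2) = 0.
t=0: g(0,0)=1
t=1: g(1,-1)=1 g(1,1)=1
t=2: g(2,0)=2 g(2,2)=1
t=3: g(3,-1)=2 g(3,1)=3 g(3,3)=1
t=4: g(4,0)=5 g(4,2)=4 g(4,4)=1
Paths never hitting -2: Σ_s g(4,s) = 10
Paths hitting -2: 2^4 - 10 = 6
P = 6/16 = 3/8

Answer: 3/8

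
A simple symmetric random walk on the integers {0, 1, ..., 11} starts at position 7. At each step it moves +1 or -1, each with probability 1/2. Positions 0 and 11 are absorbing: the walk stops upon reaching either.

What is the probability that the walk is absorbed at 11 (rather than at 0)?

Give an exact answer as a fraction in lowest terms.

Answer: 7/11

Derivation:
Symmetric walk (p = 1/2): the harmonic-function argument gives P(hit 11 before 0 | start at 7) = a/N.
P = 7/11 = 7/11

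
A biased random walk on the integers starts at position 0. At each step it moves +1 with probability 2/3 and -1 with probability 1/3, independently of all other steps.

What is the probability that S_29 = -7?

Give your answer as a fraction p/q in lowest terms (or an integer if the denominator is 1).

To reach position -7 after 29 steps: need 11 steps of +1 and 18 steps of -1.
Number of such sequences: C(29,11) = 34597290
Each has probability (2/3)^11 · (1/3)^18 = 2048/68630377364883
P = 34597290 · 2048/68630377364883 = 23618416640/22876792454961

Answer: 23618416640/22876792454961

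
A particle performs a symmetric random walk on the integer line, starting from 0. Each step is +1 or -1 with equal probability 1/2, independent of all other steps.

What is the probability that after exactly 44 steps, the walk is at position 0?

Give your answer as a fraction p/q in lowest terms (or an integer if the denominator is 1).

To return to 0 after 44 steps: need exactly 22 steps of +1 and 22 of -1.
Favorable paths: C(44,22) = 2104098963720
Total paths: 2^44 = 17592186044416
P = 2104098963720/17592186044416 = 263012370465/2199023255552

Answer: 263012370465/2199023255552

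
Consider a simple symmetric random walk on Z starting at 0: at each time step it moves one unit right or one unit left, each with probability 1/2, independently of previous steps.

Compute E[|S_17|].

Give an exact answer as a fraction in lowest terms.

S_17 takes values m ≡ 1 (mod 2) with |m| ≤ 17; P(S_17=m) = C(17,(17+m)/2)/2^17.
Total paths: 2^17 = 131072
Distribution: P(S=-17)=1/131072, P(S=-15)=17/131072, P(S=-13)=136/131072, P(S=-11)=680/131072, P(S=-9)=2380/131072, P(S=-7)=6188/131072, P(S=-5)=12376/131072, P(S=-3)=19448/131072, P(S=-1)=24310/131072, P(S=1)=24310/131072, P(S=3)=19448/131072, P(S=5)=12376/131072, P(S=7)=6188/131072, P(S=9)=2380/131072, P(S=11)=680/131072, P(S=13)=136/131072, P(S=15)=17/131072, P(S=17)=1/131072
E[|S_17|] = Σ_m |m|·P(S_17=m) = 437580/131072 = 109395/32768

Answer: 109395/32768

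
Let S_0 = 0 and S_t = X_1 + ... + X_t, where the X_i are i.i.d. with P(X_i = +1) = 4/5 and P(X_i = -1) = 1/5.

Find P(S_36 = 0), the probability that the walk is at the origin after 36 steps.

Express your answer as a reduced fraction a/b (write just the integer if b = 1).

To be at 0 after 36 steps: need exactly 18 steps of +1 and 18 of -1.
Number of such sequences: C(36,18) = 9075135300
Each has probability (4/5)^18 · (1/5)^18 = 68719476736/14551915228366851806640625
P = 9075135300 · 68719476736/14551915228366851806640625 = 24945541964976095232/582076609134674072265625

Answer: 24945541964976095232/582076609134674072265625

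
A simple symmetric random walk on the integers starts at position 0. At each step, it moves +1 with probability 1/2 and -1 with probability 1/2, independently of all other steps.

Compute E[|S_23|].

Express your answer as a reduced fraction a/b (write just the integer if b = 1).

S_23 takes values m ≡ 1 (mod 2) with |m| ≤ 23; P(S_23=m) = C(23,(23+m)/2)/2^23.
Total paths: 2^23 = 8388608
Distribution: P(S=-23)=1/8388608, P(S=-21)=23/8388608, P(S=-19)=253/8388608, P(S=-17)=1771/8388608, P(S=-15)=8855/8388608, P(S=-13)=33649/8388608, P(S=-11)=100947/8388608, P(S=-9)=245157/8388608, P(S=-7)=490314/8388608, P(S=-5)=817190/8388608, P(S=-3)=1144066/8388608, P(S=-1)=1352078/8388608, P(S=1)=1352078/8388608, P(S=3)=1144066/8388608, P(S=5)=817190/8388608, P(S=7)=490314/8388608, P(S=9)=245157/8388608, P(S=11)=100947/8388608, P(S=13)=33649/8388608, P(S=15)=8855/8388608, P(S=17)=1771/8388608, P(S=19)=253/8388608, P(S=21)=23/8388608, P(S=23)=1/8388608
E[|S_23|] = Σ_m |m|·P(S_23=m) = 32449872/8388608 = 2028117/524288

Answer: 2028117/524288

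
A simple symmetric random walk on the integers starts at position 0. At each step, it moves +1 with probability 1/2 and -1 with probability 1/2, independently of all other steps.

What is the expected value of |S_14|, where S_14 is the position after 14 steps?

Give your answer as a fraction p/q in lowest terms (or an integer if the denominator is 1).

S_14 takes values m ≡ 0 (mod 2) with |m| ≤ 14; P(S_14=m) = C(14,(14+m)/2)/2^14.
Total paths: 2^14 = 16384
Distribution: P(S=-14)=1/16384, P(S=-12)=14/16384, P(S=-10)=91/16384, P(S=-8)=364/16384, P(S=-6)=1001/16384, P(S=-4)=2002/16384, P(S=-2)=3003/16384, P(S=0)=3432/16384, P(S=2)=3003/16384, P(S=4)=2002/16384, P(S=6)=1001/16384, P(S=8)=364/16384, P(S=10)=91/16384, P(S=12)=14/16384, P(S=14)=1/16384
E[|S_14|] = Σ_m |m|·P(S_14=m) = 48048/16384 = 3003/1024

Answer: 3003/1024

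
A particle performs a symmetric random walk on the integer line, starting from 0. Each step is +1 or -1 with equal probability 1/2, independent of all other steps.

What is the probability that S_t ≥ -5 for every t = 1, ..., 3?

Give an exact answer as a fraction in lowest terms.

Let f(t,s) = #length-t paths at position s with S_1..S_t all ≥ -5.
f(t,s) = f(t-1,s-1) + f(t-1,s+1) for s ≥ -5; f(t,s) = 0 for s < -5.
t=0: f(0,0)=1
t=1: f(1,-1)=1 f(1,1)=1
t=2: f(2,-2)=1 f(2,0)=2 f(2,2)=1
t=3: f(3,-3)=1 f(3,-1)=3 f(3,1)=3 f(3,3)=1
Σ_s f(3,s) = 8
P = 8/8 = 1

Answer: 1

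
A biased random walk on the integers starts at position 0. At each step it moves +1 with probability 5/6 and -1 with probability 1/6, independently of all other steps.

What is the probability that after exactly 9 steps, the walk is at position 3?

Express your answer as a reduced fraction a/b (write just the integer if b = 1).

Answer: 109375/839808

Derivation:
To reach position 3 after 9 steps: need 6 steps of +1 and 3 steps of -1.
Number of such sequences: C(9,6) = 84
Each has probability (5/6)^6 · (1/6)^3 = 15625/10077696
P = 84 · 15625/10077696 = 109375/839808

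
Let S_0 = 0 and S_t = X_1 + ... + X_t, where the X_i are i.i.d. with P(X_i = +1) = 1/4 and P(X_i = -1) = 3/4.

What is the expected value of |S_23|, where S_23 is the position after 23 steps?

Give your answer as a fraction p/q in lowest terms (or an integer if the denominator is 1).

S_23 takes values m ≡ 1 (mod 2) with |m| ≤ 23; P(S_23=m) = C(23,(23+m)/2) · (1/4)^((23+m)/2) · (3/4)^((23-m)/2).
Distribution: P(S=-23)=94143178827/70368744177664, P(S=-21)=721764371007/70368744177664, P(S=-19)=2646469360359/70368744177664, P(S=-17)=6175095174171/70368744177664, P(S=-15)=10291825290285/70368744177664, P(S=-13)=13036312034361/70368744177664, P(S=-11)=13036312034361/70368744177664, P(S=-9)=10553204980197/70368744177664, P(S=-7)=3517734993399/35184372088832, P(S=-5)=1954297218555/35184372088832, P(S=-3)=912005368659/35184372088832, P(S=-1)=359274842199/35184372088832, P(S=1)=119758280733/35184372088832, P(S=3)=33777976617/35184372088832, P(S=5)=8042375385/35184372088832, P(S=7)=1608475077/35184372088832, P(S=9)=536158359/70368744177664, P(S=11)=73590363/70368744177664, P(S=13)=8176707/70368744177664, P(S=15)=717255/70368744177664, P(S=17)=47817/70368744177664, P(S=19)=2277/70368744177664, P(S=21)=69/70368744177664, P(S=23)=1/70368744177664
E[|S_23|] = Σ_m |m|·P(S_23=m) = 25323197417533/2199023255552

Answer: 25323197417533/2199023255552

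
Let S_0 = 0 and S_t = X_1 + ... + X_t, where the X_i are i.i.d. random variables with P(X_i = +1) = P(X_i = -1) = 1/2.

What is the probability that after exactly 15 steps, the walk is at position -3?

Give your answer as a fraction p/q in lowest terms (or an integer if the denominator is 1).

To reach position -3 after 15 steps: need 6 steps of +1 and 9 of -1.
Favorable paths: C(15,6) = 5005
Total paths: 2^15 = 32768
P = 5005/32768 = 5005/32768

Answer: 5005/32768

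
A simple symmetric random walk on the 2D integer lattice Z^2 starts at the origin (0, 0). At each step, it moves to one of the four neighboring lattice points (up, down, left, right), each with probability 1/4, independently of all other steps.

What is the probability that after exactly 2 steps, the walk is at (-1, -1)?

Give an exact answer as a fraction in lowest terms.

Let h be the number of horizontal steps (so 2-h are vertical). To end at (-1,-1) need (h-1)/2 right-steps and ((2-h)-1)/2 up-steps.
Sum over h with 1 ≤ h ≤ 1, h ≡ 1 (mod 2), 2-h ≡ 1 (mod 2):
h=1: C(2,1)·C(1,0)·C(1,0) = 2·1·1 = 2
Total favorable: 2
Total paths: 4^2 = 16
P = 2/16 = 1/8

Answer: 1/8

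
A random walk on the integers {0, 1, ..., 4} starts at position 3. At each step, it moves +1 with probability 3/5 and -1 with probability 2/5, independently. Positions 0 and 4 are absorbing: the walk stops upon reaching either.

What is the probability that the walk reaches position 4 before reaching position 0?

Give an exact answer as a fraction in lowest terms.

Biased walk: p = 3/5, q = 2/5, r = q/p = 2/3
Gambler's ruin: P(hit 4 before 0 | start at 3) = (1 - r^a)/(1 - r^N)
r^3 = 8/27; r^4 = 16/81
P = (1 - 8/27) / (1 - 16/81) = 19/27 / 65/81 = 57/65

Answer: 57/65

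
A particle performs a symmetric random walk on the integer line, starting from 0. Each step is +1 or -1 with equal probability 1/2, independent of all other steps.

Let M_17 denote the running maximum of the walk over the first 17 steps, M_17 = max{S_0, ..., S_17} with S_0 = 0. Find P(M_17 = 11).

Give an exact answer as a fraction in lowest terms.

Answer: 85/16384

Derivation:
Let M_17 = max(S_0,...,S_17). Use the reflection principle: for j ≥ 1, #{paths with M_17 ≥ j} = #{S_17 ≥ j} + #{S_17 ≥ j+1}.
By reflection, #{M_17 ≥ 11} = #{S_17 ≥ 11} + #{S_17 ≥ 12} = 834 + 154 = 988.
#{M_17 ≥ 12} = #{S_17 ≥ 12} + #{S_17 ≥ 13} = 154 + 154 = 308.
#{M_17 = 11} = 988 - 308 = 680.
P(M_17 = 11) = 680/131072 = 85/16384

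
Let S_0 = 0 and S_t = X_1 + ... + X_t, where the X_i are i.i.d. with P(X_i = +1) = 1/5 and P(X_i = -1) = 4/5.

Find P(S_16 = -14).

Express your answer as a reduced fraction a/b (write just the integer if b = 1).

Answer: 17179869184/152587890625

Derivation:
To reach position -14 after 16 steps: need 1 step of +1 and 15 steps of -1.
Number of such sequences: C(16,1) = 16
Each has probability (1/5)^1 · (4/5)^15 = 1073741824/152587890625
P = 16 · 1073741824/152587890625 = 17179869184/152587890625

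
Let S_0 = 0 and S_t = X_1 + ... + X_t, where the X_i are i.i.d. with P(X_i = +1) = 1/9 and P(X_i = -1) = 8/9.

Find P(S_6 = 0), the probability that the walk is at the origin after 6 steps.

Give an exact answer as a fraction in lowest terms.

Answer: 10240/531441

Derivation:
To be at 0 after 6 steps: need exactly 3 steps of +1 and 3 of -1.
Number of such sequences: C(6,3) = 20
Each has probability (1/9)^3 · (8/9)^3 = 512/531441
P = 20 · 512/531441 = 10240/531441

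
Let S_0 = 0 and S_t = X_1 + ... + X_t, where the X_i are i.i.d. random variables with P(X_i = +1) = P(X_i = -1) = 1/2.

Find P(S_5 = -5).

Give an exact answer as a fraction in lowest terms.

To reach position -5 after 5 steps: need 0 steps of +1 and 5 of -1.
Favorable paths: C(5,0) = 1
Total paths: 2^5 = 32
P = 1/32 = 1/32

Answer: 1/32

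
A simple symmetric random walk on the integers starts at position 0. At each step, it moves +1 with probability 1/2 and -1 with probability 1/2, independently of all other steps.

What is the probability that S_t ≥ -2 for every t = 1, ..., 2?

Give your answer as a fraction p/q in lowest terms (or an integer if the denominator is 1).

Answer: 1

Derivation:
Let f(t,s) = #length-t paths at position s with S_1..S_t all ≥ -2.
f(t,s) = f(t-1,s-1) + f(t-1,s+1) for s ≥ -2; f(t,s) = 0 for s < -2.
t=0: f(0,0)=1
t=1: f(1,-1)=1 f(1,1)=1
t=2: f(2,-2)=1 f(2,0)=2 f(2,2)=1
Σ_s f(2,s) = 4
P = 4/4 = 1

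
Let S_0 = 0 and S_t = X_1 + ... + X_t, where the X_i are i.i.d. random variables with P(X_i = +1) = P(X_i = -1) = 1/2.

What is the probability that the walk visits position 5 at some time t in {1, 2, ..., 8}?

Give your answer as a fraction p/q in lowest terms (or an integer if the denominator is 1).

Answer: 9/128

Derivation:
Count via complement. Let g(t,s) = #length-t paths at position s with S_1..S_t all ≠ 5.
g(t,s) = g(t-1,s-1) + g(t-1,s+1) for s ≠ 5; g(t,5) = 0.
t=0: g(0,0)=1
t=1: g(1,-1)=1 g(1,1)=1
t=2: g(2,-2)=1 g(2,0)=2 g(2,2)=1
t=3: g(3,-3)=1 g(3,-1)=3 g(3,1)=3 g(3,3)=1
t=4: g(4,-4)=1 g(4,-2)=4 g(4,0)=6 g(4,2)=4 g(4,4)=1
t=5: g(5,-5)=1 g(5,-3)=5 g(5,-1)=10 g(5,1)=10 g(5,3)=5
t=6: g(6,-6)=1 g(6,-4)=6 g(6,-2)=15 g(6,0)=20 g(6,2)=15 g(6,4)=5
t=7: g(7,-7)=1 g(7,-5)=7 g(7,-3)=21 g(7,-1)=35 g(7,1)=35 g(7,3)=20
t=8: g(8,-8)=1 g(8,-6)=8 g(8,-4)=28 g(8,-2)=56 g(8,0)=70 g(8,2)=55 g(8,4)=20
Paths never hitting 5: Σ_s g(8,s) = 238
Paths hitting 5: 2^8 - 238 = 18
P = 18/256 = 9/128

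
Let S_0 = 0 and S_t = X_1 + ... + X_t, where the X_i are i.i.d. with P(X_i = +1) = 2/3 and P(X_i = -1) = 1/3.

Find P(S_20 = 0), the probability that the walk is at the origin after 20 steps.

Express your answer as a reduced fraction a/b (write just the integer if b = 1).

Answer: 189190144/3486784401

Derivation:
To be at 0 after 20 steps: need exactly 10 steps of +1 and 10 of -1.
Number of such sequences: C(20,10) = 184756
Each has probability (2/3)^10 · (1/3)^10 = 1024/3486784401
P = 184756 · 1024/3486784401 = 189190144/3486784401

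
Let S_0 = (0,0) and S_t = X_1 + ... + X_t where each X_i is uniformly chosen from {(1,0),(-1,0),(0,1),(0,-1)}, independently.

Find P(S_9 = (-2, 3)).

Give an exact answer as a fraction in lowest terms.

Let h be the number of horizontal steps (so 9-h are vertical). To end at (-2,3) need (h-2)/2 right-steps and ((9-h)+3)/2 up-steps.
Sum over h with 2 ≤ h ≤ 6, h ≡ 0 (mod 2), 9-h ≡ 1 (mod 2):
h=2: C(9,2)·C(2,0)·C(7,5) = 36·1·21 = 756
h=4: C(9,4)·C(4,1)·C(5,4) = 126·4·5 = 2520
h=6: C(9,6)·C(6,2)·C(3,3) = 84·15·1 = 1260
Total favorable: 4536
Total paths: 4^9 = 262144
P = 4536/262144 = 567/32768

Answer: 567/32768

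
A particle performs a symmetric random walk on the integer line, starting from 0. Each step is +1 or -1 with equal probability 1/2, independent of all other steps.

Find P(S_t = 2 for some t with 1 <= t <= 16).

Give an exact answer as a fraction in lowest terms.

Count via complement. Let g(t,s) = #length-t paths at position s with S_1..S_t all ≠ 2.
g(t,s) = g(t-1,s-1) + g(t-1,s+1) for s ≠ 2; g(t,2) = 0.
t=0: g(0,0)=1
t=1: g(1,-1)=1 g(1,1)=1
t=2: g(2,-2)=1 g(2,0)=2
t=3: g(3,-3)=1 g(3,-1)=3 g(3,1)=2
t=4: g(4,-4)=1 g(4,-2)=4 g(4,0)=5
t=5: g(5,-5)=1 g(5,-3)=5 g(5,-1)=9 g(5,1)=5
t=6: g(6,-6)=1 g(6,-4)=6 g(6,-2)=14 g(6,0)=14
t=7: g(7,-7)=1 g(7,-5)=7 g(7,-3)=20 g(7,-1)=28 g(7,1)=14
t=8: g(8,-8)=1 g(8,-6)=8 g(8,-4)=27 g(8,-2)=48 g(8,0)=42
t=9: g(9,-9)=1 g(9,-7)=9 g(9,-5)=35 g(9,-3)=75 g(9,-1)=90 g(9,1)=42
t=10: g(10,-10)=1 g(10,-8)=10 g(10,-6)=44 g(10,-4)=110 g(10,-2)=165 g(10,0)=132
t=11: g(11,-11)=1 g(11,-9)=11 g(11,-7)=54 g(11,-5)=154 g(11,-3)=275 g(11,-1)=297 g(11,1)=132
t=12: g(12,-12)=1 g(12,-10)=12 g(12,-8)=65 g(12,-6)=208 g(12,-4)=429 g(12,-2)=572 g(12,0)=429
t=13: g(13,-13)=1 g(13,-11)=13 g(13,-9)=77 g(13,-7)=273 g(13,-5)=637 g(13,-3)=1001 g(13,-1)=1001 g(13,1)=429
t=14: g(14,-14)=1 g(14,-12)=14 g(14,-10)=90 g(14,-8)=350 g(14,-6)=910 g(14,-4)=1638 g(14,-2)=2002 g(14,0)=1430
t=15: g(15,-15)=1 g(15,-13)=15 g(15,-11)=104 g(15,-9)=440 g(15,-7)=1260 g(15,-5)=2548 g(15,-3)=3640 g(15,-1)=3432 g(15,1)=1430
t=16: g(16,-16)=1 g(16,-14)=16 g(16,-12)=119 g(16,-10)=544 g(16,-8)=1700 g(16,-6)=3808 g(16,-4)=6188 g(16,-2)=7072 g(16,0)=4862
Paths never hitting 2: Σ_s g(16,s) = 24310
Paths hitting 2: 2^16 - 24310 = 41226
P = 41226/65536 = 20613/32768

Answer: 20613/32768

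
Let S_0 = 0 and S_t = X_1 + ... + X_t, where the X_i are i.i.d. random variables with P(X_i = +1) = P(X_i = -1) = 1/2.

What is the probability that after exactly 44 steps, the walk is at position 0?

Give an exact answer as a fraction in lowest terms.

To return to 0 after 44 steps: need exactly 22 steps of +1 and 22 of -1.
Favorable paths: C(44,22) = 2104098963720
Total paths: 2^44 = 17592186044416
P = 2104098963720/17592186044416 = 263012370465/2199023255552

Answer: 263012370465/2199023255552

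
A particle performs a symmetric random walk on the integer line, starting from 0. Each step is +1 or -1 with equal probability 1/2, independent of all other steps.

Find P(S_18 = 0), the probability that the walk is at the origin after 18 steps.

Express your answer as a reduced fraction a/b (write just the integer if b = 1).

To return to 0 after 18 steps: need exactly 9 steps of +1 and 9 of -1.
Favorable paths: C(18,9) = 48620
Total paths: 2^18 = 262144
P = 48620/262144 = 12155/65536

Answer: 12155/65536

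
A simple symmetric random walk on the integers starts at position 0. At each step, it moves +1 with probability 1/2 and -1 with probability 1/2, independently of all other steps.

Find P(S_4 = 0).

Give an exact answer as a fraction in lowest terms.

To reach position 0 after 4 steps: need 2 steps of +1 and 2 of -1.
Favorable paths: C(4,2) = 6
Total paths: 2^4 = 16
P = 6/16 = 3/8

Answer: 3/8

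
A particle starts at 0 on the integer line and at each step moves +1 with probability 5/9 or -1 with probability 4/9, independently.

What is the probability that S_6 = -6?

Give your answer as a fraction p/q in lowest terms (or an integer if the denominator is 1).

Answer: 4096/531441

Derivation:
To reach position -6 after 6 steps: need 0 steps of +1 and 6 steps of -1.
Number of such sequences: C(6,0) = 1
Each has probability (5/9)^0 · (4/9)^6 = 4096/531441
P = 1 · 4096/531441 = 4096/531441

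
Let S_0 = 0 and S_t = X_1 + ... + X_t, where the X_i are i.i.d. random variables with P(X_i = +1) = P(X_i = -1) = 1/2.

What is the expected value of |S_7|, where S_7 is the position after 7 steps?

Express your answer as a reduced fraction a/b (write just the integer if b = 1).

S_7 takes values m ≡ 1 (mod 2) with |m| ≤ 7; P(S_7=m) = C(7,(7+m)/2)/2^7.
Total paths: 2^7 = 128
Distribution: P(S=-7)=1/128, P(S=-5)=7/128, P(S=-3)=21/128, P(S=-1)=35/128, P(S=1)=35/128, P(S=3)=21/128, P(S=5)=7/128, P(S=7)=1/128
E[|S_7|] = Σ_m |m|·P(S_7=m) = 280/128 = 35/16

Answer: 35/16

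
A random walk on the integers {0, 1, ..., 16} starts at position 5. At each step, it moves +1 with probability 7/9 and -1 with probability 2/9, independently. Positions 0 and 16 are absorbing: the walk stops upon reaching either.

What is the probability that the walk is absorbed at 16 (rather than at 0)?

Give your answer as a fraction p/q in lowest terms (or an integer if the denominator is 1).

Biased walk: p = 7/9, q = 2/9, r = q/p = 2/7
Gambler's ruin: P(hit 16 before 0 | start at 5) = (1 - r^a)/(1 - r^N)
r^5 = 32/16807; r^16 = 65536/33232930569601
P = (1 - 32/16807) / (1 - 65536/33232930569601) = 16775/16807 / 33232930504065/33232930569601 = 6633931222765/6646586100813

Answer: 6633931222765/6646586100813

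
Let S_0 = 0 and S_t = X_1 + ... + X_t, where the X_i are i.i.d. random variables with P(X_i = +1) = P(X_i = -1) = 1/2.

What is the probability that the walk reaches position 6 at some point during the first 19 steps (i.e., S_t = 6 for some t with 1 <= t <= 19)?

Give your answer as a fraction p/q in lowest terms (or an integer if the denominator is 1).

Count via complement. Let g(t,s) = #length-t paths at position s with S_1..S_t all ≠ 6.
g(t,s) = g(t-1,s-1) + g(t-1,s+1) for s ≠ 6; g(t,6) = 0.
t=0: g(0,0)=1
t=1: g(1,-1)=1 g(1,1)=1
t=2: g(2,-2)=1 g(2,0)=2 g(2,2)=1
t=3: g(3,-3)=1 g(3,-1)=3 g(3,1)=3 g(3,3)=1
t=4: g(4,-4)=1 g(4,-2)=4 g(4,0)=6 g(4,2)=4 g(4,4)=1
t=5: g(5,-5)=1 g(5,-3)=5 g(5,-1)=10 g(5,1)=10 g(5,3)=5 g(5,5)=1
t=6: g(6,-6)=1 g(6,-4)=6 g(6,-2)=15 g(6,0)=20 g(6,2)=15 g(6,4)=6
t=7: g(7,-7)=1 g(7,-5)=7 g(7,-3)=21 g(7,-1)=35 g(7,1)=35 g(7,3)=21 g(7,5)=6
t=8: g(8,-8)=1 g(8,-6)=8 g(8,-4)=28 g(8,-2)=56 g(8,0)=70 g(8,2)=56 g(8,4)=27
t=9: g(9,-9)=1 g(9,-7)=9 g(9,-5)=36 g(9,-3)=84 g(9,-1)=126 g(9,1)=126 g(9,3)=83 g(9,5)=27
t=10: g(10,-10)=1 g(10,-8)=10 g(10,-6)=45 g(10,-4)=120 g(10,-2)=210 g(10,0)=252 g(10,2)=209 g(10,4)=110
t=11: g(11,-11)=1 g(11,-9)=11 g(11,-7)=55 g(11,-5)=165 g(11,-3)=330 g(11,-1)=462 g(11,1)=461 g(11,3)=319 g(11,5)=110
t=12: g(12,-12)=1 g(12,-10)=12 g(12,-8)=66 g(12,-6)=220 g(12,-4)=495 g(12,-2)=792 g(12,0)=923 g(12,2)=780 g(12,4)=429
t=13: g(13,-13)=1 g(13,-11)=13 g(13,-9)=78 g(13,-7)=286 g(13,-5)=715 g(13,-3)=1287 g(13,-1)=1715 g(13,1)=1703 g(13,3)=1209 g(13,5)=429
t=14: g(14,-14)=1 g(14,-12)=14 g(14,-10)=91 g(14,-8)=364 g(14,-6)=1001 g(14,-4)=2002 g(14,-2)=3002 g(14,0)=3418 g(14,2)=2912 g(14,4)=1638
t=15: g(15,-15)=1 g(15,-13)=15 g(15,-11)=105 g(15,-9)=455 g(15,-7)=1365 g(15,-5)=3003 g(15,-3)=5004 g(15,-1)=6420 g(15,1)=6330 g(15,3)=4550 g(15,5)=1638
t=16: g(16,-16)=1 g(16,-14)=16 g(16,-12)=120 g(16,-10)=560 g(16,-8)=1820 g(16,-6)=4368 g(16,-4)=8007 g(16,-2)=11424 g(16,0)=12750 g(16,2)=10880 g(16,4)=6188
t=17: g(17,-17)=1 g(17,-15)=17 g(17,-13)=136 g(17,-11)=680 g(17,-9)=2380 g(17,-7)=6188 g(17,-5)=12375 g(17,-3)=19431 g(17,-1)=24174 g(17,1)=23630 g(17,3)=17068 g(17,5)=6188
t=18: g(18,-18)=1 g(18,-16)=18 g(18,-14)=153 g(18,-12)=816 g(18,-10)=3060 g(18,-8)=8568 g(18,-6)=18563 g(18,-4)=31806 g(18,-2)=43605 g(18,0)=47804 g(18,2)=40698 g(18,4)=23256
t=19: g(19,-19)=1 g(19,-17)=19 g(19,-15)=171 g(19,-13)=969 g(19,-11)=3876 g(19,-9)=11628 g(19,-7)=27131 g(19,-5)=50369 g(19,-3)=75411 g(19,-1)=91409 g(19,1)=88502 g(19,3)=63954 g(19,5)=23256
Paths never hitting 6: Σ_s g(19,s) = 436696
Paths hitting 6: 2^19 - 436696 = 87592
P = 87592/524288 = 10949/65536

Answer: 10949/65536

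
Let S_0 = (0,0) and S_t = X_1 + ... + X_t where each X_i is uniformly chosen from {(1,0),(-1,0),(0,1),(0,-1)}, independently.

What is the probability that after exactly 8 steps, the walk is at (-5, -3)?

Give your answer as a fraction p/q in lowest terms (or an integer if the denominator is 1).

Answer: 7/8192

Derivation:
Let h be the number of horizontal steps (so 8-h are vertical). To end at (-5,-3) need (h-5)/2 right-steps and ((8-h)-3)/2 up-steps.
Sum over h with 5 ≤ h ≤ 5, h ≡ 1 (mod 2), 8-h ≡ 1 (mod 2):
h=5: C(8,5)·C(5,0)·C(3,0) = 56·1·1 = 56
Total favorable: 56
Total paths: 4^8 = 65536
P = 56/65536 = 7/8192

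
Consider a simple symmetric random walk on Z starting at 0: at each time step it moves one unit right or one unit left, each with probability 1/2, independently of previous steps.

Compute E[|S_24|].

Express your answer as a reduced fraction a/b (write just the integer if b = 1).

Answer: 2028117/524288

Derivation:
S_24 takes values m ≡ 0 (mod 2) with |m| ≤ 24; P(S_24=m) = C(24,(24+m)/2)/2^24.
Total paths: 2^24 = 16777216
Distribution: P(S=-24)=1/16777216, P(S=-22)=24/16777216, P(S=-20)=276/16777216, P(S=-18)=2024/16777216, P(S=-16)=10626/16777216, P(S=-14)=42504/16777216, P(S=-12)=134596/16777216, P(S=-10)=346104/16777216, P(S=-8)=735471/16777216, P(S=-6)=1307504/16777216, P(S=-4)=1961256/16777216, P(S=-2)=2496144/16777216, P(S=0)=2704156/16777216, P(S=2)=2496144/16777216, P(S=4)=1961256/16777216, P(S=6)=1307504/16777216, P(S=8)=735471/16777216, P(S=10)=346104/16777216, P(S=12)=134596/16777216, P(S=14)=42504/16777216, P(S=16)=10626/16777216, P(S=18)=2024/16777216, P(S=20)=276/16777216, P(S=22)=24/16777216, P(S=24)=1/16777216
E[|S_24|] = Σ_m |m|·P(S_24=m) = 64899744/16777216 = 2028117/524288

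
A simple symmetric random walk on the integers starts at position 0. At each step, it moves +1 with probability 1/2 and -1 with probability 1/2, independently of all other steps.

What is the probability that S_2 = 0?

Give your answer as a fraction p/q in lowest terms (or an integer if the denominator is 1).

To return to 0 after 2 steps: need exactly 1 step of +1 and 1 of -1.
Favorable paths: C(2,1) = 2
Total paths: 2^2 = 4
P = 2/4 = 1/2

Answer: 1/2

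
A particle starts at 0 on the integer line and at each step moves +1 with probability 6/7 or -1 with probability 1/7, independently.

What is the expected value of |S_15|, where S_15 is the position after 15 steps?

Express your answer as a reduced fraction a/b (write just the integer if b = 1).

S_15 takes values m ≡ 1 (mod 2) with |m| ≤ 15; P(S_15=m) = C(15,(15+m)/2) · (6/7)^((15+m)/2) · (1/7)^((15-m)/2).
Distribution: P(S=-15)=1/4747561509943, P(S=-13)=90/4747561509943, P(S=-11)=540/678223072849, P(S=-9)=14040/678223072849, P(S=-7)=252720/678223072849, P(S=-5)=3335904/678223072849, P(S=-3)=33359040/678223072849, P(S=-1)=1801388160/4747561509943, P(S=1)=10808328960/4747561509943, P(S=3)=7205552640/678223072849, P(S=5)=25939989504/678223072849, P(S=7)=70745425920/678223072849, P(S=9)=141490851840/678223072849, P(S=11)=195910410240/678223072849, P(S=13)=1175462461440/4747561509943, P(S=15)=470184984576/4747561509943
E[|S_15|] = Σ_m |m|·P(S_15=m) = 7267427779155/678223072849

Answer: 7267427779155/678223072849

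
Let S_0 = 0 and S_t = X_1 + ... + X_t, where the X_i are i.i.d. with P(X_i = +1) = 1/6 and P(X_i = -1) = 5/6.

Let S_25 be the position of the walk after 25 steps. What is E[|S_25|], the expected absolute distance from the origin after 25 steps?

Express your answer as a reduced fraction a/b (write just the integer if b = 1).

Answer: 19743431771072038975/1184595334580404224

Derivation:
S_25 takes values m ≡ 1 (mod 2) with |m| ≤ 25; P(S_25=m) = C(25,(25+m)/2) · (1/6)^((25+m)/2) · (5/6)^((25-m)/2).
Distribution: P(S=-25)=298023223876953125/28430288029929701376, P(S=-23)=1490116119384765625/28430288029929701376, P(S=-21)=298023223876953125/2369190669160808448, P(S=-19)=1370906829833984375/7107572007482425344, P(S=-17)=3015995025634765625/14215144014964850688, P(S=-15)=844478607177734375/4738381338321616896, P(S=-13)=844478607177734375/7107572007482425344, P(S=-11)=458431243896484375/7107572007482425344, P(S=-9)=91686248779296875/3158920892214411264, P(S=-7)=311733245849609375/28430288029929701376, P(S=-5)=12469329833984375/3553786003741212672, P(S=-3)=1133575439453125/1184595334580404224, P(S=-1)=1587005615234375/7107572007482425344, P(S=1)=317401123046875/7107572007482425344, P(S=3)=9068603515625/1184595334580404224, P(S=5)=3990185546875/3553786003741212672, P(S=7)=3990185546875/28430288029929701376, P(S=9)=46943359375/3158920892214411264, P(S=11)=9388671875/7107572007482425344, P(S=13)=691796875/7107572007482425344, P(S=15)=27671875/4738381338321616896, P(S=17)=3953125/14215144014964850688, P(S=19)=71875/7107572007482425344, P(S=21)=625/2369190669160808448, P(S=23)=125/28430288029929701376, P(S=25)=1/28430288029929701376
E[|S_25|] = Σ_m |m|·P(S_25=m) = 19743431771072038975/1184595334580404224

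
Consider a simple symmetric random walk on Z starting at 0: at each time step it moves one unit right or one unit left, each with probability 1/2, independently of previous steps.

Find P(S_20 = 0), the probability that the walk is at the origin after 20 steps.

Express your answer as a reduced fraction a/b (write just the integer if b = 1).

To return to 0 after 20 steps: need exactly 10 steps of +1 and 10 of -1.
Favorable paths: C(20,10) = 184756
Total paths: 2^20 = 1048576
P = 184756/1048576 = 46189/262144

Answer: 46189/262144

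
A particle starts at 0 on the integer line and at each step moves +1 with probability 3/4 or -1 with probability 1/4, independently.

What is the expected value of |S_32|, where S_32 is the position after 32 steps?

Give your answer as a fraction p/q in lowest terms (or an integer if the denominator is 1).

Answer: 4612617913038233027/288230376151711744

Derivation:
S_32 takes values m ≡ 0 (mod 2) with |m| ≤ 32; P(S_32=m) = C(32,(32+m)/2) · (3/4)^((32+m)/2) · (1/4)^((32-m)/2).
Distribution: P(S=-32)=1/18446744073709551616, P(S=-30)=3/576460752303423488, P(S=-28)=279/1152921504606846976, P(S=-26)=4185/576460752303423488, P(S=-24)=364095/2305843009213693952, P(S=-22)=1529199/576460752303423488, P(S=-20)=41288373/1152921504606846976, P(S=-18)=230035221/576460752303423488, P(S=-16)=17252641575/4611686018427387904, P(S=-14)=17252641575/576460752303423488, P(S=-12)=238086453735/1152921504606846976, P(S=-10)=714259361205/576460752303423488, P(S=-8)=14999446585305/2305843009213693952, P(S=-6)=17307053752275/576460752303423488, P(S=-4)=140928866268525/1152921504606846976, P(S=-2)=253671959283345/576460752303423488, P(S=0)=12937269923450595/9223372036854775808, P(S=2)=2283047633550105/576460752303423488, P(S=4)=11415238167750525/1152921504606846976, P(S=6)=12616842185408475/576460752303423488, P(S=8)=98411369046186105/2305843009213693952, P(S=10)=42176301019794045/576460752303423488, P(S=12)=126528903059382135/1152921504606846976, P(S=14)=82518849821336175/576460752303423488, P(S=16)=742669648392025575/4611686018427387904, P(S=18)=89120357807043069/576460752303423488, P(S=20)=143963654919069573/1152921504606846976, P(S=22)=47987884973023191/576460752303423488, P(S=24)=102831182085049695/2305843009213693952, P(S=26)=10637708491556865/576460752303423488, P(S=28)=6382625094934119/1152921504606846976, P(S=30)=617673396283947/576460752303423488, P(S=32)=1853020188851841/18446744073709551616
E[|S_32|] = Σ_m |m|·P(S_32=m) = 4612617913038233027/288230376151711744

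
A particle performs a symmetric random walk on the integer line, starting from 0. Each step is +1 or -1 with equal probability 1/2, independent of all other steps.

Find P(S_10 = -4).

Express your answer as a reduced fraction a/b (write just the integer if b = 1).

Answer: 15/128

Derivation:
To reach position -4 after 10 steps: need 3 steps of +1 and 7 of -1.
Favorable paths: C(10,3) = 120
Total paths: 2^10 = 1024
P = 120/1024 = 15/128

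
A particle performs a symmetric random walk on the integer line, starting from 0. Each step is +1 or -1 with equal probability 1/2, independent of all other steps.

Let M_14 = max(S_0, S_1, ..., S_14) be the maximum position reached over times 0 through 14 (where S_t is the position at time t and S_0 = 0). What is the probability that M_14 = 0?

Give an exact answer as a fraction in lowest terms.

Let M_14 = max(S_0,...,S_14). Use the reflection principle: for j ≥ 1, #{paths with M_14 ≥ j} = #{S_14 ≥ j} + #{S_14 ≥ j+1}.
P(M_14 ≥ 0) = 1 since S_0 = 0, so #{M_14 ≥ 0} = 16384.
#{M_14 ≥ 1} = #{S_14 ≥ 1} + #{S_14 ≥ 2} = 6476 + 6476 = 12952.
#{M_14 = 0} = 16384 - 12952 = 3432.
P(M_14 = 0) = 3432/16384 = 429/2048

Answer: 429/2048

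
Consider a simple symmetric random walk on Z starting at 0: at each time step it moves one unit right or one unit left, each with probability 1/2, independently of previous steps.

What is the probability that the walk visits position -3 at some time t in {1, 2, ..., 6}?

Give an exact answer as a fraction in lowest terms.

Answer: 7/32

Derivation:
Count via complement. Let g(t,s) = #length-t paths at position s with S_1..S_t all ≠ -3.
g(t,s) = g(t-1,s-1) + g(t-1,s+1) for s ≠ -3; g(t,-3) = 0.
t=0: g(0,0)=1
t=1: g(1,-1)=1 g(1,1)=1
t=2: g(2,-2)=1 g(2,0)=2 g(2,2)=1
t=3: g(3,-1)=3 g(3,1)=3 g(3,3)=1
t=4: g(4,-2)=3 g(4,0)=6 g(4,2)=4 g(4,4)=1
t=5: g(5,-1)=9 g(5,1)=10 g(5,3)=5 g(5,5)=1
t=6: g(6,-2)=9 g(6,0)=19 g(6,2)=15 g(6,4)=6 g(6,6)=1
Paths never hitting -3: Σ_s g(6,s) = 50
Paths hitting -3: 2^6 - 50 = 14
P = 14/64 = 7/32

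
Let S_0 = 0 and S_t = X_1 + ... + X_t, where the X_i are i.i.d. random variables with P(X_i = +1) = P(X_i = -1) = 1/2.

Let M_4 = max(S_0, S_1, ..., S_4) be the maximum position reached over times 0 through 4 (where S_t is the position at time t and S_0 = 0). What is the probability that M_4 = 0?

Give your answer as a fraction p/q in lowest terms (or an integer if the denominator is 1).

Answer: 3/8

Derivation:
Let M_4 = max(S_0,...,S_4). Use the reflection principle: for j ≥ 1, #{paths with M_4 ≥ j} = #{S_4 ≥ j} + #{S_4 ≥ j+1}.
P(M_4 ≥ 0) = 1 since S_0 = 0, so #{M_4 ≥ 0} = 16.
#{M_4 ≥ 1} = #{S_4 ≥ 1} + #{S_4 ≥ 2} = 5 + 5 = 10.
#{M_4 = 0} = 16 - 10 = 6.
P(M_4 = 0) = 6/16 = 3/8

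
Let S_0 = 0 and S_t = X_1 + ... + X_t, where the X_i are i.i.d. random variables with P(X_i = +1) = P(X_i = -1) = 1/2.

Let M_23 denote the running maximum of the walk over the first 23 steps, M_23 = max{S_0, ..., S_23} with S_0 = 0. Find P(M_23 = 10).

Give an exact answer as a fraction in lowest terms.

Let M_23 = max(S_0,...,S_23). Use the reflection principle: for j ≥ 1, #{paths with M_23 ≥ j} = #{S_23 ≥ j} + #{S_23 ≥ j+1}.
By reflection, #{M_23 ≥ 10} = #{S_23 ≥ 10} + #{S_23 ≥ 11} = 145499 + 145499 = 290998.
#{M_23 ≥ 11} = #{S_23 ≥ 11} + #{S_23 ≥ 12} = 145499 + 44552 = 190051.
#{M_23 = 10} = 290998 - 190051 = 100947.
P(M_23 = 10) = 100947/8388608 = 100947/8388608

Answer: 100947/8388608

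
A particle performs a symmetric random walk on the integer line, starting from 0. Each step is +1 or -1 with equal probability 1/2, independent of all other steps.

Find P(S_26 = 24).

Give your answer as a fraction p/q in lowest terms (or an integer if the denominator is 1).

Answer: 13/33554432

Derivation:
To reach position 24 after 26 steps: need 25 steps of +1 and 1 of -1.
Favorable paths: C(26,25) = 26
Total paths: 2^26 = 67108864
P = 26/67108864 = 13/33554432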